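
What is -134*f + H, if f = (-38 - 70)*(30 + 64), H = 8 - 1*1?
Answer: 1360375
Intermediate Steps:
H = 7 (H = 8 - 1 = 7)
f = -10152 (f = -108*94 = -10152)
-134*f + H = -134*(-10152) + 7 = 1360368 + 7 = 1360375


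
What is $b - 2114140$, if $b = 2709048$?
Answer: $594908$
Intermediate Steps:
$b - 2114140 = 2709048 - 2114140 = 594908$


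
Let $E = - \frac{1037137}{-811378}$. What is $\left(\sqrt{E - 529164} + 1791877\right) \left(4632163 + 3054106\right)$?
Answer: $13772848636913 + \frac{7686269 i \sqrt{348365948257948190}}{811378} \approx 1.3773 \cdot 10^{13} + 5.5913 \cdot 10^{9} i$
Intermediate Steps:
$E = \frac{1037137}{811378}$ ($E = \left(-1037137\right) \left(- \frac{1}{811378}\right) = \frac{1037137}{811378} \approx 1.2782$)
$\left(\sqrt{E - 529164} + 1791877\right) \left(4632163 + 3054106\right) = \left(\sqrt{\frac{1037137}{811378} - 529164} + 1791877\right) \left(4632163 + 3054106\right) = \left(\sqrt{- \frac{429350990855}{811378}} + 1791877\right) 7686269 = \left(\frac{i \sqrt{348365948257948190}}{811378} + 1791877\right) 7686269 = \left(1791877 + \frac{i \sqrt{348365948257948190}}{811378}\right) 7686269 = 13772848636913 + \frac{7686269 i \sqrt{348365948257948190}}{811378}$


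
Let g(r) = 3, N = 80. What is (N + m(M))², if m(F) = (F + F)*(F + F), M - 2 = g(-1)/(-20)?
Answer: 87778161/10000 ≈ 8777.8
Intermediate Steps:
M = 37/20 (M = 2 + 3/(-20) = 2 + 3*(-1/20) = 2 - 3/20 = 37/20 ≈ 1.8500)
m(F) = 4*F² (m(F) = (2*F)*(2*F) = 4*F²)
(N + m(M))² = (80 + 4*(37/20)²)² = (80 + 4*(1369/400))² = (80 + 1369/100)² = (9369/100)² = 87778161/10000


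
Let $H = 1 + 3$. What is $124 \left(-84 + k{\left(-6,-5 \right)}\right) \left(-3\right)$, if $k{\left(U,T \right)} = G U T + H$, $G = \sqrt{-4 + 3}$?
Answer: $29760 - 11160 i \approx 29760.0 - 11160.0 i$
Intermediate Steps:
$G = i$ ($G = \sqrt{-1} = i \approx 1.0 i$)
$H = 4$
$k{\left(U,T \right)} = 4 + i T U$ ($k{\left(U,T \right)} = i U T + 4 = i T U + 4 = 4 + i T U$)
$124 \left(-84 + k{\left(-6,-5 \right)}\right) \left(-3\right) = 124 \left(-84 + \left(4 + i \left(-5\right) \left(-6\right)\right)\right) \left(-3\right) = 124 \left(-84 + \left(4 + 30 i\right)\right) \left(-3\right) = 124 \left(-80 + 30 i\right) \left(-3\right) = \left(-9920 + 3720 i\right) \left(-3\right) = 29760 - 11160 i$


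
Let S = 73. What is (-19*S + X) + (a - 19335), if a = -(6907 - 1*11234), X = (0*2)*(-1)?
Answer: -16395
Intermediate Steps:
X = 0 (X = 0*(-1) = 0)
a = 4327 (a = -(6907 - 11234) = -1*(-4327) = 4327)
(-19*S + X) + (a - 19335) = (-19*73 + 0) + (4327 - 19335) = (-1387 + 0) - 15008 = -1387 - 15008 = -16395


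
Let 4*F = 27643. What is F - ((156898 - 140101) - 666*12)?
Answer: -7577/4 ≈ -1894.3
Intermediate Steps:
F = 27643/4 (F = (¼)*27643 = 27643/4 ≈ 6910.8)
F - ((156898 - 140101) - 666*12) = 27643/4 - ((156898 - 140101) - 666*12) = 27643/4 - (16797 - 7992) = 27643/4 - 1*8805 = 27643/4 - 8805 = -7577/4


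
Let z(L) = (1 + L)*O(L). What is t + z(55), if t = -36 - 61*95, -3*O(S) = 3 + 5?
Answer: -17941/3 ≈ -5980.3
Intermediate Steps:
O(S) = -8/3 (O(S) = -(3 + 5)/3 = -1/3*8 = -8/3)
t = -5831 (t = -36 - 5795 = -5831)
z(L) = -8/3 - 8*L/3 (z(L) = (1 + L)*(-8/3) = -8/3 - 8*L/3)
t + z(55) = -5831 + (-8/3 - 8/3*55) = -5831 + (-8/3 - 440/3) = -5831 - 448/3 = -17941/3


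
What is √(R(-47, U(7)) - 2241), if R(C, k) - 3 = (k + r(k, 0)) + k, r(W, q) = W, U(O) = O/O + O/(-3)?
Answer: I*√2242 ≈ 47.35*I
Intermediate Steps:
U(O) = 1 - O/3 (U(O) = 1 + O*(-⅓) = 1 - O/3)
R(C, k) = 3 + 3*k (R(C, k) = 3 + ((k + k) + k) = 3 + (2*k + k) = 3 + 3*k)
√(R(-47, U(7)) - 2241) = √((3 + 3*(1 - ⅓*7)) - 2241) = √((3 + 3*(1 - 7/3)) - 2241) = √((3 + 3*(-4/3)) - 2241) = √((3 - 4) - 2241) = √(-1 - 2241) = √(-2242) = I*√2242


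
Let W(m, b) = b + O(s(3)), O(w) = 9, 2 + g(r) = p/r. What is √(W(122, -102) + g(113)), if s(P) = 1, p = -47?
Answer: 3*I*√135374/113 ≈ 9.7681*I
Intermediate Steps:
g(r) = -2 - 47/r
W(m, b) = 9 + b (W(m, b) = b + 9 = 9 + b)
√(W(122, -102) + g(113)) = √((9 - 102) + (-2 - 47/113)) = √(-93 + (-2 - 47*1/113)) = √(-93 + (-2 - 47/113)) = √(-93 - 273/113) = √(-10782/113) = 3*I*√135374/113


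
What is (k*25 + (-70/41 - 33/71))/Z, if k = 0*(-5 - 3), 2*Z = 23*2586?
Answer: -6323/86570229 ≈ -7.3039e-5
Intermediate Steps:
Z = 29739 (Z = (23*2586)/2 = (½)*59478 = 29739)
k = 0 (k = 0*(-8) = 0)
(k*25 + (-70/41 - 33/71))/Z = (0*25 + (-70/41 - 33/71))/29739 = (0 + (-70*1/41 - 33*1/71))*(1/29739) = (0 + (-70/41 - 33/71))*(1/29739) = (0 - 6323/2911)*(1/29739) = -6323/2911*1/29739 = -6323/86570229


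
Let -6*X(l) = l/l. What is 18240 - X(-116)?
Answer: 109441/6 ≈ 18240.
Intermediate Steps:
X(l) = -⅙ (X(l) = -l/(6*l) = -⅙*1 = -⅙)
18240 - X(-116) = 18240 - 1*(-⅙) = 18240 + ⅙ = 109441/6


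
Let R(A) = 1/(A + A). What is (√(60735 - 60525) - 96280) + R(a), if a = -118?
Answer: -22722081/236 + √210 ≈ -96266.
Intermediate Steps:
R(A) = 1/(2*A)
(√(60735 - 60525) - 96280) + R(a) = (√(60735 - 60525) - 96280) + (½)/(-118) = (√210 - 96280) + (½)*(-1/118) = (-96280 + √210) - 1/236 = -22722081/236 + √210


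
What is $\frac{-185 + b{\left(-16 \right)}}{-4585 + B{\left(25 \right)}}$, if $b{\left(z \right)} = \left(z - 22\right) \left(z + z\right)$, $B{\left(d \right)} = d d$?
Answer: $- \frac{1031}{3960} \approx -0.26035$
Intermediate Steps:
$B{\left(d \right)} = d^{2}$
$b{\left(z \right)} = 2 z \left(-22 + z\right)$ ($b{\left(z \right)} = \left(-22 + z\right) 2 z = 2 z \left(-22 + z\right)$)
$\frac{-185 + b{\left(-16 \right)}}{-4585 + B{\left(25 \right)}} = \frac{-185 + 2 \left(-16\right) \left(-22 - 16\right)}{-4585 + 25^{2}} = \frac{-185 + 2 \left(-16\right) \left(-38\right)}{-4585 + 625} = \frac{-185 + 1216}{-3960} = 1031 \left(- \frac{1}{3960}\right) = - \frac{1031}{3960}$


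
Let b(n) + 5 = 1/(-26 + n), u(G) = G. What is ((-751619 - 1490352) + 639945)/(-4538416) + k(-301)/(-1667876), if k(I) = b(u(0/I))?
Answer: 2171002911521/6150231038588 ≈ 0.35300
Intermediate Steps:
b(n) = -5 + 1/(-26 + n)
k(I) = -131/26 (k(I) = (131 - 0/I)/(-26 + 0/I) = (131 - 5*0)/(-26 + 0) = (131 + 0)/(-26) = -1/26*131 = -131/26)
((-751619 - 1490352) + 639945)/(-4538416) + k(-301)/(-1667876) = ((-751619 - 1490352) + 639945)/(-4538416) - 131/26/(-1667876) = (-2241971 + 639945)*(-1/4538416) - 131/26*(-1/1667876) = -1602026*(-1/4538416) + 131/43364776 = 801013/2269208 + 131/43364776 = 2171002911521/6150231038588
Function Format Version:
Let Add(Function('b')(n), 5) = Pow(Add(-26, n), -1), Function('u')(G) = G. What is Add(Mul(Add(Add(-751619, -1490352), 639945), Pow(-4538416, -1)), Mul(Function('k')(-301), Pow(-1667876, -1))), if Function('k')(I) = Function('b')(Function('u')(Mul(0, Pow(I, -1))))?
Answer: Rational(2171002911521, 6150231038588) ≈ 0.35300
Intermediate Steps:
Function('b')(n) = Add(-5, Pow(Add(-26, n), -1))
Function('k')(I) = Rational(-131, 26) (Function('k')(I) = Mul(Pow(Add(-26, Mul(0, Pow(I, -1))), -1), Add(131, Mul(-5, Mul(0, Pow(I, -1))))) = Mul(Pow(Add(-26, 0), -1), Add(131, Mul(-5, 0))) = Mul(Pow(-26, -1), Add(131, 0)) = Mul(Rational(-1, 26), 131) = Rational(-131, 26))
Add(Mul(Add(Add(-751619, -1490352), 639945), Pow(-4538416, -1)), Mul(Function('k')(-301), Pow(-1667876, -1))) = Add(Mul(Add(Add(-751619, -1490352), 639945), Pow(-4538416, -1)), Mul(Rational(-131, 26), Pow(-1667876, -1))) = Add(Mul(Add(-2241971, 639945), Rational(-1, 4538416)), Mul(Rational(-131, 26), Rational(-1, 1667876))) = Add(Mul(-1602026, Rational(-1, 4538416)), Rational(131, 43364776)) = Add(Rational(801013, 2269208), Rational(131, 43364776)) = Rational(2171002911521, 6150231038588)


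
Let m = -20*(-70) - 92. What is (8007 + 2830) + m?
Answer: 12145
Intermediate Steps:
m = 1308 (m = 1400 - 92 = 1308)
(8007 + 2830) + m = (8007 + 2830) + 1308 = 10837 + 1308 = 12145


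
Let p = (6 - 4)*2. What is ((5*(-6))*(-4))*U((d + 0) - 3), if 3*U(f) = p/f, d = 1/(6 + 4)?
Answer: -1600/29 ≈ -55.172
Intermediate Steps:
p = 4 (p = 2*2 = 4)
d = ⅒ (d = 1/10 = ⅒ ≈ 0.10000)
U(f) = 4/(3*f) (U(f) = (4/f)/3 = 4/(3*f))
((5*(-6))*(-4))*U((d + 0) - 3) = ((5*(-6))*(-4))*(4/(3*((⅒ + 0) - 3))) = (-30*(-4))*(4/(3*(⅒ - 3))) = 120*(4/(3*(-29/10))) = 120*((4/3)*(-10/29)) = 120*(-40/87) = -1600/29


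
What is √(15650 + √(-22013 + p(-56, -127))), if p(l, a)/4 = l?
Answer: √(15650 + I*√22237) ≈ 125.1 + 0.596*I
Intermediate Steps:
p(l, a) = 4*l
√(15650 + √(-22013 + p(-56, -127))) = √(15650 + √(-22013 + 4*(-56))) = √(15650 + √(-22013 - 224)) = √(15650 + √(-22237)) = √(15650 + I*√22237)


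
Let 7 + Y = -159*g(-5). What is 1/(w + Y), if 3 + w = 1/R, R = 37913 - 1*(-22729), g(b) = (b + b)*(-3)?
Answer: -60642/289868759 ≈ -0.00020921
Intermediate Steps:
g(b) = -6*b (g(b) = (2*b)*(-3) = -6*b)
R = 60642 (R = 37913 + 22729 = 60642)
w = -181925/60642 (w = -3 + 1/60642 = -181925/60642 ≈ -3.0000)
Y = -4777 (Y = -7 - (-954)*(-5) = -7 - 159*30 = -7 - 4770 = -4777)
1/(w + Y) = 1/(-181925/60642 - 4777) = 1/(-289868759/60642) = -60642/289868759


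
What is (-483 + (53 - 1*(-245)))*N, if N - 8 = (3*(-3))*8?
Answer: 11840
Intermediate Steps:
N = -64 (N = 8 + (3*(-3))*8 = 8 - 9*8 = 8 - 72 = -64)
(-483 + (53 - 1*(-245)))*N = (-483 + (53 - 1*(-245)))*(-64) = (-483 + (53 + 245))*(-64) = (-483 + 298)*(-64) = -185*(-64) = 11840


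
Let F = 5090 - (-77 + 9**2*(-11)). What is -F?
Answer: -6058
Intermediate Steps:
F = 6058 (F = 5090 - (-77 + 81*(-11)) = 5090 - (-77 - 891) = 5090 - 1*(-968) = 5090 + 968 = 6058)
-F = -1*6058 = -6058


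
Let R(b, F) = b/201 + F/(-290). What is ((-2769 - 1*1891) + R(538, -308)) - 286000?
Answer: -8471176736/29145 ≈ -2.9066e+5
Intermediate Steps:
R(b, F) = -F/290 + b/201 (R(b, F) = b*(1/201) + F*(-1/290) = b/201 - F/290 = -F/290 + b/201)
((-2769 - 1*1891) + R(538, -308)) - 286000 = ((-2769 - 1*1891) + (-1/290*(-308) + (1/201)*538)) - 286000 = ((-2769 - 1891) + (154/145 + 538/201)) - 286000 = (-4660 + 108964/29145) - 286000 = -135706736/29145 - 286000 = -8471176736/29145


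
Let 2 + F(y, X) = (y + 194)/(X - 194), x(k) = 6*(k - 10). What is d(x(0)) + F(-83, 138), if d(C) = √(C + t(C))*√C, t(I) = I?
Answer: -223/56 - 60*√2 ≈ -88.835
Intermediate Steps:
x(k) = -60 + 6*k (x(k) = 6*(-10 + k) = -60 + 6*k)
F(y, X) = -2 + (194 + y)/(-194 + X) (F(y, X) = -2 + (y + 194)/(X - 194) = -2 + (194 + y)/(-194 + X))
d(C) = C*√2 (d(C) = √(C + C)*√C = √(2*C)*√C = (√2*√C)*√C = C*√2)
d(x(0)) + F(-83, 138) = (-60 + 6*0)*√2 + (582 - 83 - 2*138)/(-194 + 138) = (-60 + 0)*√2 + (582 - 83 - 276)/(-56) = -60*√2 - 1/56*223 = -60*√2 - 223/56 = -223/56 - 60*√2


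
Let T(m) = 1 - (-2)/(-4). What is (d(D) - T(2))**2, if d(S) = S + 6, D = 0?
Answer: 121/4 ≈ 30.250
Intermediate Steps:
T(m) = 1/2 (T(m) = 1 - (-2)*(-1)/4 = 1 - 1*1/2 = 1 - 1/2 = 1/2)
d(S) = 6 + S
(d(D) - T(2))**2 = ((6 + 0) - 1*1/2)**2 = (6 - 1/2)**2 = (11/2)**2 = 121/4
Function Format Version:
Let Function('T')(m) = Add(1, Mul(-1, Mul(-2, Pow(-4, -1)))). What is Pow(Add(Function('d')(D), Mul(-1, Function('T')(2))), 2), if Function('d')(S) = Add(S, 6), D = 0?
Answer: Rational(121, 4) ≈ 30.250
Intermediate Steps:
Function('T')(m) = Rational(1, 2) (Function('T')(m) = Add(1, Mul(-1, Mul(-2, Rational(-1, 4)))) = Add(1, Mul(-1, Rational(1, 2))) = Add(1, Rational(-1, 2)) = Rational(1, 2))
Function('d')(S) = Add(6, S)
Pow(Add(Function('d')(D), Mul(-1, Function('T')(2))), 2) = Pow(Add(Add(6, 0), Mul(-1, Rational(1, 2))), 2) = Pow(Add(6, Rational(-1, 2)), 2) = Pow(Rational(11, 2), 2) = Rational(121, 4)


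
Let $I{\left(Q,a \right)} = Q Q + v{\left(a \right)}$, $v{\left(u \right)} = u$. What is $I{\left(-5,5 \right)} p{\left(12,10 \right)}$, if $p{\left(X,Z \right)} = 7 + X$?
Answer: $570$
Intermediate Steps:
$I{\left(Q,a \right)} = a + Q^{2}$ ($I{\left(Q,a \right)} = Q Q + a = Q^{2} + a = a + Q^{2}$)
$I{\left(-5,5 \right)} p{\left(12,10 \right)} = \left(5 + \left(-5\right)^{2}\right) \left(7 + 12\right) = \left(5 + 25\right) 19 = 30 \cdot 19 = 570$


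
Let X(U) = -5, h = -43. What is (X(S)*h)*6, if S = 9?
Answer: 1290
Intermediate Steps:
(X(S)*h)*6 = -5*(-43)*6 = 215*6 = 1290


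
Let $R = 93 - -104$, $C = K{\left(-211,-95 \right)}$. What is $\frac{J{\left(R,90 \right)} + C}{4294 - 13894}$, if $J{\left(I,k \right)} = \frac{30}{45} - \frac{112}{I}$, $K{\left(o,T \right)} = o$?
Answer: $\frac{124643}{5673600} \approx 0.021969$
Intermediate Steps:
$C = -211$
$R = 197$ ($R = 93 + 104 = 197$)
$J{\left(I,k \right)} = \frac{2}{3} - \frac{112}{I}$ ($J{\left(I,k \right)} = 30 \cdot \frac{1}{45} - \frac{112}{I} = \frac{2}{3} - \frac{112}{I}$)
$\frac{J{\left(R,90 \right)} + C}{4294 - 13894} = \frac{\left(\frac{2}{3} - \frac{112}{197}\right) - 211}{4294 - 13894} = \frac{\left(\frac{2}{3} - \frac{112}{197}\right) - 211}{-9600} = \left(\left(\frac{2}{3} - \frac{112}{197}\right) - 211\right) \left(- \frac{1}{9600}\right) = \left(\frac{58}{591} - 211\right) \left(- \frac{1}{9600}\right) = \left(- \frac{124643}{591}\right) \left(- \frac{1}{9600}\right) = \frac{124643}{5673600}$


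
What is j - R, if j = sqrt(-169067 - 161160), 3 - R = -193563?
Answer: -193566 + I*sqrt(330227) ≈ -1.9357e+5 + 574.65*I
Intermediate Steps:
R = 193566 (R = 3 - 1*(-193563) = 3 + 193563 = 193566)
j = I*sqrt(330227) (j = sqrt(-330227) = I*sqrt(330227) ≈ 574.65*I)
j - R = I*sqrt(330227) - 1*193566 = I*sqrt(330227) - 193566 = -193566 + I*sqrt(330227)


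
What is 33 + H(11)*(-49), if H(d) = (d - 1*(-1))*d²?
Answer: -71115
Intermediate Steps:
H(d) = d²*(1 + d) (H(d) = (d + 1)*d² = (1 + d)*d² = d²*(1 + d))
33 + H(11)*(-49) = 33 + (11²*(1 + 11))*(-49) = 33 + (121*12)*(-49) = 33 + 1452*(-49) = 33 - 71148 = -71115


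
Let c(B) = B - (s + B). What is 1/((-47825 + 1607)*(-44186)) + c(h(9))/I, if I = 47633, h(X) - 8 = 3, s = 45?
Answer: -91898437027/97275567106884 ≈ -0.00094472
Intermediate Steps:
h(X) = 11 (h(X) = 8 + 3 = 11)
c(B) = -45 (c(B) = B - (45 + B) = B + (-45 - B) = -45)
1/((-47825 + 1607)*(-44186)) + c(h(9))/I = 1/((-47825 + 1607)*(-44186)) - 45/47633 = -1/44186/(-46218) - 45*1/47633 = -1/46218*(-1/44186) - 45/47633 = 1/2042188548 - 45/47633 = -91898437027/97275567106884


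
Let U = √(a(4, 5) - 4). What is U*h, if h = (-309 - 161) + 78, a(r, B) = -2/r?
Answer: -588*I*√2 ≈ -831.56*I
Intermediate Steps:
U = 3*I*√2/2 (U = √(-2/4 - 4) = √(-2*¼ - 4) = √(-½ - 4) = √(-9/2) = 3*I*√2/2 ≈ 2.1213*I)
h = -392 (h = -470 + 78 = -392)
U*h = (3*I*√2/2)*(-392) = -588*I*√2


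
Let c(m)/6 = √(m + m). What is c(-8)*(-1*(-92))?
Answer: 2208*I ≈ 2208.0*I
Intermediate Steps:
c(m) = 6*√2*√m (c(m) = 6*√(m + m) = 6*√(2*m) = 6*(√2*√m) = 6*√2*√m)
c(-8)*(-1*(-92)) = (6*√2*√(-8))*(-1*(-92)) = (6*√2*(2*I*√2))*92 = (24*I)*92 = 2208*I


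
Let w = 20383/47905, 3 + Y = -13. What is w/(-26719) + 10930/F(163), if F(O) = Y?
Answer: -635914218749/930889960 ≈ -683.13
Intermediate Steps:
Y = -16 (Y = -3 - 13 = -16)
F(O) = -16
w = 1853/4355 (w = 20383*(1/47905) = 1853/4355 ≈ 0.42549)
w/(-26719) + 10930/F(163) = (1853/4355)/(-26719) + 10930/(-16) = (1853/4355)*(-1/26719) + 10930*(-1/16) = -1853/116361245 - 5465/8 = -635914218749/930889960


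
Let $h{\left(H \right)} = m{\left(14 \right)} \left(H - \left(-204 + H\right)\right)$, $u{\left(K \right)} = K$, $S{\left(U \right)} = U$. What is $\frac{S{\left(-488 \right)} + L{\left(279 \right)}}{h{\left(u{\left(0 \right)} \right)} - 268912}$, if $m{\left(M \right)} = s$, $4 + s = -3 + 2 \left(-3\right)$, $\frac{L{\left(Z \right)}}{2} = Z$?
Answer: $- \frac{35}{135782} \approx -0.00025777$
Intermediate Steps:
$L{\left(Z \right)} = 2 Z$
$s = -13$ ($s = -4 + \left(-3 + 2 \left(-3\right)\right) = -4 - 9 = -13$)
$m{\left(M \right)} = -13$
$h{\left(H \right)} = -2652$ ($h{\left(H \right)} = - 13 \left(H - \left(-204 + H\right)\right) = \left(-13\right) 204 = -2652$)
$\frac{S{\left(-488 \right)} + L{\left(279 \right)}}{h{\left(u{\left(0 \right)} \right)} - 268912} = \frac{-488 + 2 \cdot 279}{-2652 - 268912} = \frac{-488 + 558}{-271564} = 70 \left(- \frac{1}{271564}\right) = - \frac{35}{135782}$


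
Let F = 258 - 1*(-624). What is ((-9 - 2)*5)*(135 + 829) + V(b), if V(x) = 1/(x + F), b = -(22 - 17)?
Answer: -46498539/877 ≈ -53020.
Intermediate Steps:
F = 882 (F = 258 + 624 = 882)
b = -5 (b = -1*5 = -5)
V(x) = 1/(882 + x) (V(x) = 1/(x + 882) = 1/(882 + x))
((-9 - 2)*5)*(135 + 829) + V(b) = ((-9 - 2)*5)*(135 + 829) + 1/(882 - 5) = -11*5*964 + 1/877 = -55*964 + 1/877 = -53020 + 1/877 = -46498539/877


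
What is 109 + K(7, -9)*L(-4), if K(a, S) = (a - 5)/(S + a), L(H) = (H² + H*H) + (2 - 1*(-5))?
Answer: 70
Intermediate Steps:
L(H) = 7 + 2*H² (L(H) = (H² + H²) + (2 + 5) = 2*H² + 7 = 7 + 2*H²)
K(a, S) = (-5 + a)/(S + a)
109 + K(7, -9)*L(-4) = 109 + ((-5 + 7)/(-9 + 7))*(7 + 2*(-4)²) = 109 + (2/(-2))*(7 + 2*16) = 109 + (-½*2)*(7 + 32) = 109 - 1*39 = 109 - 39 = 70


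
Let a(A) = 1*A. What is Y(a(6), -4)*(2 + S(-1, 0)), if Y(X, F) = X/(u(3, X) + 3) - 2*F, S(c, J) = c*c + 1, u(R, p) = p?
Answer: 104/3 ≈ 34.667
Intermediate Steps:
a(A) = A
S(c, J) = 1 + c**2 (S(c, J) = c**2 + 1 = 1 + c**2)
Y(X, F) = -2*F + X/(3 + X) (Y(X, F) = X/(X + 3) - 2*F = X/(3 + X) - 2*F = -2*F + X/(3 + X))
Y(a(6), -4)*(2 + S(-1, 0)) = ((6 - 6*(-4) - 2*(-4)*6)/(3 + 6))*(2 + (1 + (-1)**2)) = ((6 + 24 + 48)/9)*(2 + (1 + 1)) = ((1/9)*78)*(2 + 2) = (26/3)*4 = 104/3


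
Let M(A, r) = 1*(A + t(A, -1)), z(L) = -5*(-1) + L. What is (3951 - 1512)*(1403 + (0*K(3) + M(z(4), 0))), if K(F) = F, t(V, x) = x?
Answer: 3441429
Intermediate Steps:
z(L) = 5 + L
M(A, r) = -1 + A (M(A, r) = 1*(A - 1) = 1*(-1 + A) = -1 + A)
(3951 - 1512)*(1403 + (0*K(3) + M(z(4), 0))) = (3951 - 1512)*(1403 + (0*3 + (-1 + (5 + 4)))) = 2439*(1403 + (0 + (-1 + 9))) = 2439*(1403 + (0 + 8)) = 2439*(1403 + 8) = 2439*1411 = 3441429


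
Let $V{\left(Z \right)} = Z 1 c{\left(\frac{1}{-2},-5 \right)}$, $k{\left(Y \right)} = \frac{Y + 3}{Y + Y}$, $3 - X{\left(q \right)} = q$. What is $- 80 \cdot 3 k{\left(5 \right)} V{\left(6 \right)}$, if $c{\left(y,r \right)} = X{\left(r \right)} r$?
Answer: $46080$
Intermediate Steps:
$X{\left(q \right)} = 3 - q$
$c{\left(y,r \right)} = r \left(3 - r\right)$ ($c{\left(y,r \right)} = \left(3 - r\right) r = r \left(3 - r\right)$)
$k{\left(Y \right)} = \frac{3 + Y}{2 Y}$
$V{\left(Z \right)} = - 40 Z$ ($V{\left(Z \right)} = Z 1 \left(- 5 \left(3 - -5\right)\right) = Z \left(- 5 \left(3 + 5\right)\right) = Z \left(\left(-5\right) 8\right) = Z \left(-40\right) = - 40 Z$)
$- 80 \cdot 3 k{\left(5 \right)} V{\left(6 \right)} = - 80 \cdot 3 \frac{3 + 5}{2 \cdot 5} \left(\left(-40\right) 6\right) = - 80 \cdot 3 \cdot \frac{1}{2} \cdot \frac{1}{5} \cdot 8 \left(-240\right) = - 80 \cdot 3 \cdot \frac{4}{5} \left(-240\right) = \left(-80\right) \frac{12}{5} \left(-240\right) = \left(-192\right) \left(-240\right) = 46080$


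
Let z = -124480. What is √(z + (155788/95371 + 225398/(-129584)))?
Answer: I*√1188270738149664079504594/3089638916 ≈ 352.82*I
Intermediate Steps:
√(z + (155788/95371 + 225398/(-129584))) = √(-124480 + (155788/95371 + 225398/(-129584))) = √(-124480 + (155788*(1/95371) + 225398*(-1/129584))) = √(-124480 + (155788/95371 - 112699/64792)) = √(-124480 - 654400233/6179277832) = √(-769197158927593/6179277832) = I*√1188270738149664079504594/3089638916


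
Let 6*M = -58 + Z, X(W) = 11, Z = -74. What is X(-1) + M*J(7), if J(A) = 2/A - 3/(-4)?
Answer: -165/14 ≈ -11.786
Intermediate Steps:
J(A) = ¾ + 2/A (J(A) = 2/A - 3*(-¼) = 2/A + ¾ = ¾ + 2/A)
M = -22 (M = (-58 - 74)/6 = (⅙)*(-132) = -22)
X(-1) + M*J(7) = 11 - 22*(¾ + 2/7) = 11 - 22*29/28 = 11 - 319/14 = -165/14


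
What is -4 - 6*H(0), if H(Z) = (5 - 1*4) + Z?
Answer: -10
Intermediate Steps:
H(Z) = 1 + Z (H(Z) = (5 - 4) + Z = 1 + Z)
-4 - 6*H(0) = -4 - 6*(1 + 0) = -4 - 6*1 = -4 - 6 = -10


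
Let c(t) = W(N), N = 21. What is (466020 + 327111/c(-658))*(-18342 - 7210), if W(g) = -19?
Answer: -217888777488/19 ≈ -1.1468e+10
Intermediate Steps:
c(t) = -19
(466020 + 327111/c(-658))*(-18342 - 7210) = (466020 + 327111/(-19))*(-18342 - 7210) = (466020 + 327111*(-1/19))*(-25552) = (466020 - 327111/19)*(-25552) = (8527269/19)*(-25552) = -217888777488/19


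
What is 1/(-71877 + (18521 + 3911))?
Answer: -1/49445 ≈ -2.0224e-5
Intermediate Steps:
1/(-71877 + (18521 + 3911)) = 1/(-71877 + 22432) = 1/(-49445) = -1/49445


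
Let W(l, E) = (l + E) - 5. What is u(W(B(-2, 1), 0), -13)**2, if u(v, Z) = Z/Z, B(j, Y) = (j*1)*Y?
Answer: 1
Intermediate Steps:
B(j, Y) = Y*j (B(j, Y) = j*Y = Y*j)
W(l, E) = -5 + E + l (W(l, E) = (E + l) - 5 = -5 + E + l)
u(v, Z) = 1
u(W(B(-2, 1), 0), -13)**2 = 1**2 = 1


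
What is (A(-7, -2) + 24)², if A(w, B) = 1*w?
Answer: 289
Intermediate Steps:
A(w, B) = w
(A(-7, -2) + 24)² = (-7 + 24)² = 17² = 289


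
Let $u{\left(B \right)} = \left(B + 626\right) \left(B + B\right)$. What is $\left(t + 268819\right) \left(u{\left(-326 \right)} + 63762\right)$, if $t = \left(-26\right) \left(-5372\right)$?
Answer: $-53854636458$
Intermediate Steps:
$u{\left(B \right)} = 2 B \left(626 + B\right)$ ($u{\left(B \right)} = \left(626 + B\right) 2 B = 2 B \left(626 + B\right)$)
$t = 139672$
$\left(t + 268819\right) \left(u{\left(-326 \right)} + 63762\right) = \left(139672 + 268819\right) \left(2 \left(-326\right) \left(626 - 326\right) + 63762\right) = 408491 \left(2 \left(-326\right) 300 + 63762\right) = 408491 \left(-195600 + 63762\right) = 408491 \left(-131838\right) = -53854636458$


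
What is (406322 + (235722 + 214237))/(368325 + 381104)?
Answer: 856281/749429 ≈ 1.1426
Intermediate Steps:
(406322 + (235722 + 214237))/(368325 + 381104) = (406322 + 449959)/749429 = 856281*(1/749429) = 856281/749429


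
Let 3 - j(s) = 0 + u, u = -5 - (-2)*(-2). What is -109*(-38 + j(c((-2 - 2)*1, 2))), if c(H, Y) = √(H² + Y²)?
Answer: 2834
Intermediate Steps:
u = -9 (u = -5 - 1*4 = -5 - 4 = -9)
j(s) = 12 (j(s) = 3 - (0 - 9) = 3 - 1*(-9) = 3 + 9 = 12)
-109*(-38 + j(c((-2 - 2)*1, 2))) = -109*(-38 + 12) = -109*(-26) = 2834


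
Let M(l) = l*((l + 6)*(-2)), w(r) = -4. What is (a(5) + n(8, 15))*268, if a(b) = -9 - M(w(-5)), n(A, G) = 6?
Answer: -5092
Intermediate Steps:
M(l) = l*(-12 - 2*l) (M(l) = l*((6 + l)*(-2)) = l*(-12 - 2*l))
a(b) = -25 (a(b) = -9 - (-2)*(-4)*(6 - 4) = -9 - (-2)*(-4)*2 = -9 - 1*16 = -9 - 16 = -25)
(a(5) + n(8, 15))*268 = (-25 + 6)*268 = -19*268 = -5092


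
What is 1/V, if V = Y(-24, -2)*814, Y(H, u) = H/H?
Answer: 1/814 ≈ 0.0012285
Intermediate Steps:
Y(H, u) = 1
V = 814 (V = 1*814 = 814)
1/V = 1/814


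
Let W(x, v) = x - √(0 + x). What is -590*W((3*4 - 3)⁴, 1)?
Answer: -3823200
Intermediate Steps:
W(x, v) = x - √x
-590*W((3*4 - 3)⁴, 1) = -590*((3*4 - 3)⁴ - √((3*4 - 3)⁴)) = -590*((12 - 3)⁴ - √((12 - 3)⁴)) = -590*(9⁴ - √(9⁴)) = -590*(6561 - √6561) = -590*(6561 - 1*81) = -590*(6561 - 81) = -590*6480 = -3823200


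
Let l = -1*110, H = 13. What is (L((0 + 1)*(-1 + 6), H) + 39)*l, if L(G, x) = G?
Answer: -4840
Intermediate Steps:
l = -110
(L((0 + 1)*(-1 + 6), H) + 39)*l = ((0 + 1)*(-1 + 6) + 39)*(-110) = (1*5 + 39)*(-110) = (5 + 39)*(-110) = 44*(-110) = -4840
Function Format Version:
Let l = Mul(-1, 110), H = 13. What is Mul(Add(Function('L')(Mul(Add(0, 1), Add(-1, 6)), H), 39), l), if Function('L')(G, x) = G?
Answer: -4840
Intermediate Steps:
l = -110
Mul(Add(Function('L')(Mul(Add(0, 1), Add(-1, 6)), H), 39), l) = Mul(Add(Mul(Add(0, 1), Add(-1, 6)), 39), -110) = Mul(Add(Mul(1, 5), 39), -110) = Mul(Add(5, 39), -110) = Mul(44, -110) = -4840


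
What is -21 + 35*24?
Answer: 819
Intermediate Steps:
-21 + 35*24 = -21 + 840 = 819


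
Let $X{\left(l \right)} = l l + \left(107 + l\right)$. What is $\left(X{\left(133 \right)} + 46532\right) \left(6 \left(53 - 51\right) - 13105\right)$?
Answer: $-843987873$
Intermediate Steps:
$X{\left(l \right)} = 107 + l + l^{2}$ ($X{\left(l \right)} = l^{2} + \left(107 + l\right) = 107 + l + l^{2}$)
$\left(X{\left(133 \right)} + 46532\right) \left(6 \left(53 - 51\right) - 13105\right) = \left(\left(107 + 133 + 133^{2}\right) + 46532\right) \left(6 \left(53 - 51\right) - 13105\right) = \left(\left(107 + 133 + 17689\right) + 46532\right) \left(6 \cdot 2 - 13105\right) = \left(17929 + 46532\right) \left(12 - 13105\right) = 64461 \left(-13093\right) = -843987873$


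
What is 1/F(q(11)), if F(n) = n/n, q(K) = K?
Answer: 1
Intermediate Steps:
F(n) = 1
1/F(q(11)) = 1/1 = 1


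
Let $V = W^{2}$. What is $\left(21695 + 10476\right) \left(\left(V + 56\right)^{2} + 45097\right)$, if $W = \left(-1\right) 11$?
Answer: $2458700846$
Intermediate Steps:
$W = -11$
$V = 121$ ($V = \left(-11\right)^{2} = 121$)
$\left(21695 + 10476\right) \left(\left(V + 56\right)^{2} + 45097\right) = \left(21695 + 10476\right) \left(\left(121 + 56\right)^{2} + 45097\right) = 32171 \left(177^{2} + 45097\right) = 32171 \left(31329 + 45097\right) = 32171 \cdot 76426 = 2458700846$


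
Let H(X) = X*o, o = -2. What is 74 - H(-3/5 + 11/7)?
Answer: 2658/35 ≈ 75.943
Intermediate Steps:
H(X) = -2*X (H(X) = X*(-2) = -2*X)
74 - H(-3/5 + 11/7) = 74 - (-2)*(-3/5 + 11/7) = 74 - (-2)*(-3*⅕ + 11*(⅐)) = 74 - (-2)*(-⅗ + 11/7) = 74 - (-2)*34/35 = 74 - 1*(-68/35) = 74 + 68/35 = 2658/35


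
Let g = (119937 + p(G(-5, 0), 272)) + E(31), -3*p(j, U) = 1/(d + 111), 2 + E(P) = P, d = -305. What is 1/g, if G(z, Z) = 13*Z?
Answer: 582/69820213 ≈ 8.3357e-6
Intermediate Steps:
E(P) = -2 + P
p(j, U) = 1/582 (p(j, U) = -1/(3*(-305 + 111)) = -⅓/(-194) = -⅓*(-1/194) = 1/582)
g = 69820213/582 (g = (119937 + 1/582) + (-2 + 31) = 69803335/582 + 29 = 69820213/582 ≈ 1.1997e+5)
1/g = 1/(69820213/582) = 582/69820213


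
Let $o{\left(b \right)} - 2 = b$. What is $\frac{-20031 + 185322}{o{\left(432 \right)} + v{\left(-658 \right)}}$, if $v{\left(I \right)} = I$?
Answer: $- \frac{23613}{32} \approx -737.91$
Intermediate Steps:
$o{\left(b \right)} = 2 + b$
$\frac{-20031 + 185322}{o{\left(432 \right)} + v{\left(-658 \right)}} = \frac{-20031 + 185322}{\left(2 + 432\right) - 658} = \frac{165291}{434 - 658} = \frac{165291}{-224} = 165291 \left(- \frac{1}{224}\right) = - \frac{23613}{32}$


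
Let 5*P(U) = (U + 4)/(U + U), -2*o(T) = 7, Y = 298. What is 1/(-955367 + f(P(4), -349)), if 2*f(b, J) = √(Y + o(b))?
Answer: -7642936/7301808836923 - 2*√1178/7301808836923 ≈ -1.0467e-6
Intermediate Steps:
o(T) = -7/2 (o(T) = -½*7 = -7/2)
P(U) = (4 + U)/(10*U) (P(U) = ((U + 4)/(U + U))/5 = ((4 + U)/((2*U)))/5 = ((4 + U)*(1/(2*U)))/5 = ((4 + U)/(2*U))/5 = (4 + U)/(10*U))
f(b, J) = √1178/4 (f(b, J) = √(298 - 7/2)/2 = √(589/2)/2 = (√1178/2)/2 = √1178/4)
1/(-955367 + f(P(4), -349)) = 1/(-955367 + √1178/4)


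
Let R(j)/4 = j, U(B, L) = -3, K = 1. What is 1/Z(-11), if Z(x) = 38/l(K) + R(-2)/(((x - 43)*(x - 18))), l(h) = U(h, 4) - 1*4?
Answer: -5481/29782 ≈ -0.18404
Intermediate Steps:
R(j) = 4*j
l(h) = -7 (l(h) = -3 - 1*4 = -3 - 4 = -7)
Z(x) = -38/7 - 8/((-43 + x)*(-18 + x)) (Z(x) = 38/(-7) + (4*(-2))/(((x - 43)*(x - 18))) = 38*(-1/7) - 8*1/((-43 + x)*(-18 + x)) = -38/7 - 8/((-43 + x)*(-18 + x)))
1/Z(-11) = 1/(2*(-14734 - 19*(-11)**2 + 1159*(-11))/(7*(774 + (-11)**2 - 61*(-11)))) = 1/(2*(-14734 - 19*121 - 12749)/(7*(774 + 121 + 671))) = 1/((2/7)*(-14734 - 2299 - 12749)/1566) = 1/((2/7)*(1/1566)*(-29782)) = 1/(-29782/5481) = -5481/29782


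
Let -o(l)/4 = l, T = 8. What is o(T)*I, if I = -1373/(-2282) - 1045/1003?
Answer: 16121136/1144423 ≈ 14.087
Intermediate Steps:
I = -1007571/2288846 (I = -1373*(-1/2282) - 1045*1/1003 = 1373/2282 - 1045/1003 = -1007571/2288846 ≈ -0.44021)
o(l) = -4*l
o(T)*I = -4*8*(-1007571/2288846) = -32*(-1007571/2288846) = 16121136/1144423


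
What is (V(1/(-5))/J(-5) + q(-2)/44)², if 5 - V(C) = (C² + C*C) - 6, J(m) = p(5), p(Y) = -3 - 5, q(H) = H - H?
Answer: 74529/40000 ≈ 1.8632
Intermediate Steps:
q(H) = 0
p(Y) = -8
J(m) = -8
V(C) = 11 - 2*C² (V(C) = 5 - ((C² + C*C) - 6) = 5 - ((C² + C²) - 6) = 5 - (2*C² - 6) = 5 - (-6 + 2*C²) = 5 + (6 - 2*C²) = 11 - 2*C²)
(V(1/(-5))/J(-5) + q(-2)/44)² = ((11 - 2*(1/(-5))²)/(-8) + 0/44)² = ((11 - 2*(-⅕)²)*(-⅛) + 0*(1/44))² = ((11 - 2*1/25)*(-⅛) + 0)² = ((11 - 2/25)*(-⅛) + 0)² = ((273/25)*(-⅛) + 0)² = (-273/200 + 0)² = (-273/200)² = 74529/40000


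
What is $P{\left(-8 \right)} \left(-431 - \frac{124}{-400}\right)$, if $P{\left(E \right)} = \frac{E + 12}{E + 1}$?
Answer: $\frac{43069}{175} \approx 246.11$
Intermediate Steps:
$P{\left(E \right)} = \frac{12 + E}{1 + E}$
$P{\left(-8 \right)} \left(-431 - \frac{124}{-400}\right) = \frac{12 - 8}{1 - 8} \left(-431 - \frac{124}{-400}\right) = \frac{1}{-7} \cdot 4 \left(-431 - - \frac{31}{100}\right) = \left(- \frac{1}{7}\right) 4 \left(-431 + \frac{31}{100}\right) = \left(- \frac{4}{7}\right) \left(- \frac{43069}{100}\right) = \frac{43069}{175}$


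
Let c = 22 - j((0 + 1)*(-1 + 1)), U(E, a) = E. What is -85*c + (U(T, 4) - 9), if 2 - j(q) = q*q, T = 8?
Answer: -1701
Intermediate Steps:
j(q) = 2 - q² (j(q) = 2 - q*q = 2 - q²)
c = 20 (c = 22 - (2 - ((0 + 1)*(-1 + 1))²) = 22 - (2 - (1*0)²) = 22 - (2 - 1*0²) = 22 - (2 - 1*0) = 22 - (2 + 0) = 22 - 1*2 = 22 - 2 = 20)
-85*c + (U(T, 4) - 9) = -85*20 + (8 - 9) = -1700 - 1 = -1701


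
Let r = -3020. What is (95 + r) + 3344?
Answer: 419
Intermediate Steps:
(95 + r) + 3344 = (95 - 3020) + 3344 = -2925 + 3344 = 419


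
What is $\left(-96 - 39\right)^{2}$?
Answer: $18225$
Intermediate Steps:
$\left(-96 - 39\right)^{2} = \left(-135\right)^{2} = 18225$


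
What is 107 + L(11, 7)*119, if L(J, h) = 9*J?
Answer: 11888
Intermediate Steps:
107 + L(11, 7)*119 = 107 + (9*11)*119 = 107 + 99*119 = 107 + 11781 = 11888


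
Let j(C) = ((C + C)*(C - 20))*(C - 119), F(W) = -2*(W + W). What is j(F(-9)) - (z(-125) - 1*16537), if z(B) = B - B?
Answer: -79079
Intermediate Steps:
z(B) = 0
F(W) = -4*W
j(C) = 2*C*(-119 + C)*(-20 + C) (j(C) = ((2*C)*(-20 + C))*(-119 + C) = (2*C*(-20 + C))*(-119 + C) = 2*C*(-119 + C)*(-20 + C))
j(F(-9)) - (z(-125) - 1*16537) = 2*(-4*(-9))*(2380 + (-4*(-9))² - (-556)*(-9)) - (0 - 1*16537) = 2*36*(2380 + 36² - 139*36) - (0 - 16537) = 2*36*(2380 + 1296 - 5004) - 1*(-16537) = 2*36*(-1328) + 16537 = -95616 + 16537 = -79079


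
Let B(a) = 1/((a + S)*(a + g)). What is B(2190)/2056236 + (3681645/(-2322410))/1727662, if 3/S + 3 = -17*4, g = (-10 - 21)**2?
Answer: -92725104360728859233/101053911484196863308120186 ≈ -9.1758e-7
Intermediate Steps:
g = 961 (g = (-31)**2 = 961)
S = -3/71 (S = 3/(-3 - 17*4) = 3/(-3 - 68) = 3/(-71) = 3*(-1/71) = -3/71 ≈ -0.042253)
B(a) = 1/((961 + a)*(-3/71 + a)) (B(a) = 1/((a - 3/71)*(a + 961)) = 1/((-3/71 + a)*(961 + a)) = 1/((961 + a)*(-3/71 + a)))
B(2190)/2056236 + (3681645/(-2322410))/1727662 = (71/(-2883 + 71*2190**2 + 68228*2190))/2056236 + (3681645/(-2322410))/1727662 = (71/(-2883 + 71*4796100 + 149419320))*(1/2056236) + (3681645*(-1/2322410))*(1/1727662) = (71/(-2883 + 340523100 + 149419320))*(1/2056236) - 736329/464482*1/1727662 = (71/489939537)*(1/2056236) - 736329/802467901084 = 71/1007431313802732 - 736329/802467901084 = -92725104360728859233/101053911484196863308120186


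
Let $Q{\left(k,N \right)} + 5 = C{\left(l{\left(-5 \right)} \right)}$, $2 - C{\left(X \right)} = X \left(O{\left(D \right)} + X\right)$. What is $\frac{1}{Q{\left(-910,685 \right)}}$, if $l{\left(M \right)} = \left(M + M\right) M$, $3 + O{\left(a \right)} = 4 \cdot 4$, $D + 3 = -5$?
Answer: $- \frac{1}{3153} \approx -0.00031716$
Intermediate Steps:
$D = -8$ ($D = -3 - 5 = -8$)
$O{\left(a \right)} = 13$ ($O{\left(a \right)} = -3 + 4 \cdot 4 = -3 + 16 = 13$)
$l{\left(M \right)} = 2 M^{2}$ ($l{\left(M \right)} = 2 M M = 2 M^{2}$)
$C{\left(X \right)} = 2 - X \left(13 + X\right)$
$Q{\left(k,N \right)} = -3153$ ($Q{\left(k,N \right)} = -5 - \left(-2 + \left(2 \left(-5\right)^{2}\right)^{2} + 13 \cdot 2 \left(-5\right)^{2}\right) = -5 - \left(-2 + \left(2 \cdot 25\right)^{2} + 13 \cdot 2 \cdot 25\right) = -5 - 3148 = -3153$)
$\frac{1}{Q{\left(-910,685 \right)}} = \frac{1}{-3153} = - \frac{1}{3153}$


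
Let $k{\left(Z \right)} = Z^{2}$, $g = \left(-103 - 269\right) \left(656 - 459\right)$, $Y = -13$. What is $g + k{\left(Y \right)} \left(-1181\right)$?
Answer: $-272873$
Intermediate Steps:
$g = -73284$ ($g = \left(-372\right) 197 = -73284$)
$g + k{\left(Y \right)} \left(-1181\right) = -73284 + \left(-13\right)^{2} \left(-1181\right) = -73284 + 169 \left(-1181\right) = -73284 - 199589 = -272873$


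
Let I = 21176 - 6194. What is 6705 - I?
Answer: -8277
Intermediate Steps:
I = 14982
6705 - I = 6705 - 1*14982 = 6705 - 14982 = -8277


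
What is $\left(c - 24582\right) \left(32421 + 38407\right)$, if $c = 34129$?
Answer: $676194916$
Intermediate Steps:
$\left(c - 24582\right) \left(32421 + 38407\right) = \left(34129 - 24582\right) \left(32421 + 38407\right) = 9547 \cdot 70828 = 676194916$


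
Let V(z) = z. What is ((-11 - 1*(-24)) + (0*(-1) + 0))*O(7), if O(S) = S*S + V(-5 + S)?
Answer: 663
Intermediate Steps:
O(S) = -5 + S + S**2 (O(S) = S*S + (-5 + S) = S**2 + (-5 + S) = -5 + S + S**2)
((-11 - 1*(-24)) + (0*(-1) + 0))*O(7) = ((-11 - 1*(-24)) + (0*(-1) + 0))*(-5 + 7 + 7**2) = ((-11 + 24) + (0 + 0))*(-5 + 7 + 49) = (13 + 0)*51 = 13*51 = 663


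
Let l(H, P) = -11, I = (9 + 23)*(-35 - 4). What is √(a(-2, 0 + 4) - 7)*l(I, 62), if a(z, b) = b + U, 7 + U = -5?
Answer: -11*I*√15 ≈ -42.603*I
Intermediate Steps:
U = -12 (U = -7 - 5 = -12)
I = -1248 (I = 32*(-39) = -1248)
a(z, b) = -12 + b (a(z, b) = b - 12 = -12 + b)
√(a(-2, 0 + 4) - 7)*l(I, 62) = √((-12 + (0 + 4)) - 7)*(-11) = √((-12 + 4) - 7)*(-11) = √(-8 - 7)*(-11) = √(-15)*(-11) = (I*√15)*(-11) = -11*I*√15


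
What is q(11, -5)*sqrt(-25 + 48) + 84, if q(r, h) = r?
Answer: 84 + 11*sqrt(23) ≈ 136.75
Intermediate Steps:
q(11, -5)*sqrt(-25 + 48) + 84 = 11*sqrt(-25 + 48) + 84 = 11*sqrt(23) + 84 = 84 + 11*sqrt(23)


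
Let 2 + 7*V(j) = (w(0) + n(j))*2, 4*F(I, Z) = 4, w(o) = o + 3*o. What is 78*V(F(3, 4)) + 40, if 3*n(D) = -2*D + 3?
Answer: 176/7 ≈ 25.143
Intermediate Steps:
w(o) = 4*o
n(D) = 1 - 2*D/3 (n(D) = (-2*D + 3)/3 = (3 - 2*D)/3 = 1 - 2*D/3)
F(I, Z) = 1 (F(I, Z) = (1/4)*4 = 1)
V(j) = -4*j/21 (V(j) = -2/7 + ((4*0 + (1 - 2*j/3))*2)/7 = -2/7 + ((0 + (1 - 2*j/3))*2)/7 = -2/7 + ((1 - 2*j/3)*2)/7 = -2/7 + (2 - 4*j/3)/7 = -2/7 + (2/7 - 4*j/21) = -4*j/21)
78*V(F(3, 4)) + 40 = 78*(-4/21*1) + 40 = 78*(-4/21) + 40 = -104/7 + 40 = 176/7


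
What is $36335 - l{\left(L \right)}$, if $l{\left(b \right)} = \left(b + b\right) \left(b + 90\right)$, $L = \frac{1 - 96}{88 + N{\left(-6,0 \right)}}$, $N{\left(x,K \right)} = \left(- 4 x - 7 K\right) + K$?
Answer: $\frac{228841695}{6272} \approx 36486.0$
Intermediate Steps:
$N{\left(x,K \right)} = - 6 K - 4 x$ ($N{\left(x,K \right)} = \left(- 7 K - 4 x\right) + K = - 6 K - 4 x$)
$L = - \frac{95}{112}$ ($L = \frac{1 - 96}{88 - -24} = - \frac{95}{88 + \left(0 + 24\right)} = - \frac{95}{88 + 24} = - \frac{95}{112} \approx -0.84821$)
$l{\left(b \right)} = 2 b \left(90 + b\right)$
$36335 - l{\left(L \right)} = 36335 - 2 \left(- \frac{95}{112}\right) \left(90 - \frac{95}{112}\right) = 36335 - 2 \left(- \frac{95}{112}\right) \frac{9985}{112} = 36335 - - \frac{948575}{6272} = 36335 + \frac{948575}{6272} = \frac{228841695}{6272}$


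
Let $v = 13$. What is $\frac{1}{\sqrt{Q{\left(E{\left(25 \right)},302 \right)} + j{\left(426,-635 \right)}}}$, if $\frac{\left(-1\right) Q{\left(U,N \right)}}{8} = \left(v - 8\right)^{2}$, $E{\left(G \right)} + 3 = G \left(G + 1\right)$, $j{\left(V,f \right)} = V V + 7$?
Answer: $\frac{\sqrt{181283}}{181283} \approx 0.0023487$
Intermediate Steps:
$j{\left(V,f \right)} = 7 + V^{2}$ ($j{\left(V,f \right)} = V^{2} + 7 = 7 + V^{2}$)
$E{\left(G \right)} = -3 + G \left(1 + G\right)$ ($E{\left(G \right)} = -3 + G \left(G + 1\right) = -3 + G \left(1 + G\right)$)
$Q{\left(U,N \right)} = -200$ ($Q{\left(U,N \right)} = - 8 \left(13 - 8\right)^{2} = - 8 \cdot 5^{2} = \left(-8\right) 25 = -200$)
$\frac{1}{\sqrt{Q{\left(E{\left(25 \right)},302 \right)} + j{\left(426,-635 \right)}}} = \frac{1}{\sqrt{-200 + \left(7 + 426^{2}\right)}} = \frac{1}{\sqrt{-200 + \left(7 + 181476\right)}} = \frac{1}{\sqrt{-200 + 181483}} = \frac{1}{\sqrt{181283}} = \frac{\sqrt{181283}}{181283}$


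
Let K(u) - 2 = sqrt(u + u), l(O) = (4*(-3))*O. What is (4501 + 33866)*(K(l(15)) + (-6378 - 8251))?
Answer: -561194109 + 230202*I*sqrt(10) ≈ -5.6119e+8 + 7.2796e+5*I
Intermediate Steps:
l(O) = -12*O
K(u) = 2 + sqrt(2)*sqrt(u) (K(u) = 2 + sqrt(u + u) = 2 + sqrt(2*u) = 2 + sqrt(2)*sqrt(u))
(4501 + 33866)*(K(l(15)) + (-6378 - 8251)) = (4501 + 33866)*((2 + sqrt(2)*sqrt(-12*15)) + (-6378 - 8251)) = 38367*((2 + sqrt(2)*sqrt(-180)) - 14629) = 38367*((2 + sqrt(2)*(6*I*sqrt(5))) - 14629) = 38367*((2 + 6*I*sqrt(10)) - 14629) = 38367*(-14627 + 6*I*sqrt(10)) = -561194109 + 230202*I*sqrt(10)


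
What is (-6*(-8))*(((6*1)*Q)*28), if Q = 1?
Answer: 8064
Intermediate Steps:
(-6*(-8))*(((6*1)*Q)*28) = (-6*(-8))*(((6*1)*1)*28) = 48*((6*1)*28) = 48*(6*28) = 48*168 = 8064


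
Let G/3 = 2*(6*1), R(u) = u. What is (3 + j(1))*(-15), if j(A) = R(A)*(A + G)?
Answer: -600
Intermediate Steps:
G = 36 (G = 3*(2*(6*1)) = 3*(2*6) = 3*12 = 36)
j(A) = A*(36 + A) (j(A) = A*(A + 36) = A*(36 + A))
(3 + j(1))*(-15) = (3 + 1*(36 + 1))*(-15) = (3 + 1*37)*(-15) = (3 + 37)*(-15) = 40*(-15) = -600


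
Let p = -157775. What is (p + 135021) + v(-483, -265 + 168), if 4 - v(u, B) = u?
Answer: -22267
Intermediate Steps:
v(u, B) = 4 - u
(p + 135021) + v(-483, -265 + 168) = (-157775 + 135021) + (4 - 1*(-483)) = -22754 + (4 + 483) = -22754 + 487 = -22267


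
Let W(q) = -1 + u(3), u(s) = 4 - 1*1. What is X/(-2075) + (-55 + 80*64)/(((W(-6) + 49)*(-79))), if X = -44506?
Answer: 168804799/8360175 ≈ 20.192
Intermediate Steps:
u(s) = 3 (u(s) = 4 - 1 = 3)
W(q) = 2 (W(q) = -1 + 3 = 2)
X/(-2075) + (-55 + 80*64)/(((W(-6) + 49)*(-79))) = -44506/(-2075) + (-55 + 80*64)/(((2 + 49)*(-79))) = -44506*(-1/2075) + (-55 + 5120)/((51*(-79))) = 44506/2075 + 5065/(-4029) = 44506/2075 + 5065*(-1/4029) = 44506/2075 - 5065/4029 = 168804799/8360175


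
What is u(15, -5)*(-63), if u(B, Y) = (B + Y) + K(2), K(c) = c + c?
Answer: -882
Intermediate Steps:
K(c) = 2*c
u(B, Y) = 4 + B + Y (u(B, Y) = (B + Y) + 2*2 = (B + Y) + 4 = 4 + B + Y)
u(15, -5)*(-63) = (4 + 15 - 5)*(-63) = 14*(-63) = -882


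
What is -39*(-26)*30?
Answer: 30420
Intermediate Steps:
-39*(-26)*30 = 1014*30 = 30420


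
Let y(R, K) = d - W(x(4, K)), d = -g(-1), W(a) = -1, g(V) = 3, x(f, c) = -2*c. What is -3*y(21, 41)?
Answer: 6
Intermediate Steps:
d = -3 (d = -1*3 = -3)
y(R, K) = -2 (y(R, K) = -3 - 1*(-1) = -3 + 1 = -2)
-3*y(21, 41) = -3*(-2) = 6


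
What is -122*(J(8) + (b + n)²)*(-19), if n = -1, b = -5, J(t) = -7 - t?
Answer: 48678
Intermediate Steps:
-122*(J(8) + (b + n)²)*(-19) = -122*((-7 - 1*8) + (-5 - 1)²)*(-19) = -122*((-7 - 8) + (-6)²)*(-19) = -122*(-15 + 36)*(-19) = -122*21*(-19) = -2562*(-19) = 48678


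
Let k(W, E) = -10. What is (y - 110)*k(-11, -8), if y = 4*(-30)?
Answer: 2300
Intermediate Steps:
y = -120
(y - 110)*k(-11, -8) = (-120 - 110)*(-10) = -230*(-10) = 2300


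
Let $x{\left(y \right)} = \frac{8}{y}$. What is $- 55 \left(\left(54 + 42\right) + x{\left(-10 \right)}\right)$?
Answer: $-5236$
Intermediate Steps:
$- 55 \left(\left(54 + 42\right) + x{\left(-10 \right)}\right) = - 55 \left(\left(54 + 42\right) + \frac{8}{-10}\right) = - 55 \left(96 + 8 \left(- \frac{1}{10}\right)\right) = - 55 \left(96 - \frac{4}{5}\right) = \left(-55\right) \frac{476}{5} = -5236$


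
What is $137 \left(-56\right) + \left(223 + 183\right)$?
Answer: $-7266$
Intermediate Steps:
$137 \left(-56\right) + \left(223 + 183\right) = -7672 + 406 = -7266$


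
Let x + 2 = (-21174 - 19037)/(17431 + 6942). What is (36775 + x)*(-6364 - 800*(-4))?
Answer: -2835665765352/24373 ≈ -1.1634e+8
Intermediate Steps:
x = -88957/24373 (x = -2 + (-21174 - 19037)/(17431 + 6942) = -2 - 40211/24373 = -88957/24373 ≈ -3.6498)
(36775 + x)*(-6364 - 800*(-4)) = (36775 - 88957/24373)*(-6364 - 800*(-4)) = 896228118*(-6364 + 3200)/24373 = (896228118/24373)*(-3164) = -2835665765352/24373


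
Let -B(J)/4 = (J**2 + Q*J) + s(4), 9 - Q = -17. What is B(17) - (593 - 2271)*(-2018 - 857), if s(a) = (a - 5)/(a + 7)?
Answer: -53098910/11 ≈ -4.8272e+6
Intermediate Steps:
Q = 26 (Q = 9 - 1*(-17) = 9 + 17 = 26)
s(a) = (-5 + a)/(7 + a)
B(J) = 4/11 - 104*J - 4*J**2 (B(J) = -4*((J**2 + 26*J) + (-5 + 4)/(7 + 4)) = -4*((J**2 + 26*J) - 1/11) = -4*(-1/11 + J**2 + 26*J) = 4/11 - 104*J - 4*J**2)
B(17) - (593 - 2271)*(-2018 - 857) = (4/11 - 104*17 - 4*17**2) - (593 - 2271)*(-2018 - 857) = (4/11 - 1768 - 4*289) - (-1678)*(-2875) = (4/11 - 1768 - 1156) - 1*4824250 = -32160/11 - 4824250 = -53098910/11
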